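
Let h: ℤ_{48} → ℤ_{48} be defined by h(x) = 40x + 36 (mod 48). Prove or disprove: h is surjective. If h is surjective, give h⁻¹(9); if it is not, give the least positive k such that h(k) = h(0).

6

Since gcd(40, 48) = 8, we have 40x ≡ 0 (mod 8) for all x, so h(x) ≡ 4 (mod 8).
But 0 ≢ 4 (mod 8), so 0 ∈ ℤ_{48} has no preimage. Thus h is not surjective.
Since h is not surjective, we find the least positive k with h(k) = h(0): this means 40k ≡ 0 (mod 48), i.e. 48 ∣ 40k. Since gcd(40, 48) = 8, dividing through by 8 this holds exactly when 6 ∣ 5k, and as gcd(5, 6) = 1, exactly when 6 ∣ k.
The smallest positive such k is 6.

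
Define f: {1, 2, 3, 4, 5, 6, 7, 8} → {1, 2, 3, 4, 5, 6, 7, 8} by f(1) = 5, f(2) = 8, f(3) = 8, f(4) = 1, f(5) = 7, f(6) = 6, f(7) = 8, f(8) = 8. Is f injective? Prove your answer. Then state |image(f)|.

5

f(2) = 8 = f(3) with 2 ≠ 3, so f is not injective.
The image of f is {1, 5, 6, 7, 8}, which has 5 elements.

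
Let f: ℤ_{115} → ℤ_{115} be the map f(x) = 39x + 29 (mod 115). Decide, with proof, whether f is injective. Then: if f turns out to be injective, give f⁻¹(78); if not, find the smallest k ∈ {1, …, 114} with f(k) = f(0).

Suppose f(a) = f(b) in ℤ_{115}. Then 39a + 29 ≡ 39b + 29 (mod 115), therefore 39(a − b) ≡ 0 (mod 115).
Since gcd(39, 115) = 1, 39 is invertible modulo 115, therefore a − b ≡ 0 (mod 115), i.e. a = b.
Therefore f is injective.
We now compute 39⁻¹ mod 115 explicitly. Euclid's algorithm: 115 = 2·39 + 37, 39 = 1·37 + 2, 37 = 18·2 + 1; back-substituting gives 1 = 59·39 − 20·115, so 39⁻¹ ≡ 59 (mod 115).
Since f is injective, we find f⁻¹(78): we need 39x ≡ 78 − 29 ≡ 49 (mod 115). Using 39⁻¹ = 59: x ≡ 59·49 = 2891 = 25·115 + 16, so x = 16.
Check: f(16) = 39·16 + 29 = 653 = 5·115 + 78 ≡ 78 (mod 115).

16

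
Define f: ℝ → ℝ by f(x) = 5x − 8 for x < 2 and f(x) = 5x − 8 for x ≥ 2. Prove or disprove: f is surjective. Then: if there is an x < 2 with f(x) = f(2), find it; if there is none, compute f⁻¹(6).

14/5

Both pieces are strictly increasing (slopes 5 and 5), so each is injective on its own interval.
The left piece maps (−∞, 2) onto (−∞, 2); the right piece maps [2, ∞) onto [2, ∞).
These images together cover ℝ, so f is surjective.
Because the two images are disjoint, no x < 2 has f(x) = f(2), so we compute f⁻¹(6): 6 lies in [2, ∞), so solve 5x − 8 = 6: x = (6 + 8)/5 = 14/5.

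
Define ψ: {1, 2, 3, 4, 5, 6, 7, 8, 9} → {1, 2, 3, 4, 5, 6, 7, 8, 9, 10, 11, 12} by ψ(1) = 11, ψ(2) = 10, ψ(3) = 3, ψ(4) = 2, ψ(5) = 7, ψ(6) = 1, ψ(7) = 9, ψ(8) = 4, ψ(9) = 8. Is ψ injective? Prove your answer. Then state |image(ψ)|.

9

The values ψ(1), …, ψ(9) are 11, 10, 3, 2, 7, 1, 9, 4, 8 — all distinct.
So ψ(x_1) = ψ(x_2) only when x_1 = x_2, and ψ is injective.
The image of ψ is {1, 2, 3, 4, 7, 8, 9, 10, 11}, which has 9 elements.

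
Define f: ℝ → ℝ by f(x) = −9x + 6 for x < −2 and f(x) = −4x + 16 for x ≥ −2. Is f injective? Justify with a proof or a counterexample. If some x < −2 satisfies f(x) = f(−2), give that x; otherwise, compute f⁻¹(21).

-5/4

Both pieces are strictly decreasing (slopes −9 and −4), so each is injective on its own interval.
The left piece maps (−∞, −2) onto (24, ∞); the right piece maps [−2, ∞) onto (−∞, 24].
These images are disjoint, so no value is attained by both pieces. So f is injective.
Because the two images are disjoint, no x < −2 has f(x) = f(−2), so we compute f⁻¹(21): 21 lies in (−∞, 24], so solve −4x + 16 = 21: x = (21 − 16)/(−4) = −5/4.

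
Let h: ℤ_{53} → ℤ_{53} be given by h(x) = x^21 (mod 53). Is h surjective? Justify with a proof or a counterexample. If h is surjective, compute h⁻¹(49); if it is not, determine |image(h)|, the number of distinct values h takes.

Since 53 is prime, the nonzero elements of ℤ_{53} form a cyclic group of order 52.
As gcd(21, 52) = 1, raising to the 21st power is a bijection on this group: if s^21 ≡ t^21 then (st^{−1})^21 = 1, and the only element of order dividing gcd(21, 52) = 1 is 1, so s = t.
With h(0) = 0 this makes h injective on all of ℤ_{53}, hence bijective (finite equal-size domain and codomain). In particular h is surjective.
Since h is surjective, we find the preimage of 49. The inverse of x ↦ x^21 on (ℤ_{53})^× is x ↦ x^5, because 21·5 = 105 = 2·52 + 1 ≡ 1 (mod 52) and x^{52} = 1 for x ≠ 0 (Fermat). So h⁻¹(49) = 49^5 mod 53.
Repeated squaring mod 53: 49^1 ≡ 49, 49^2 ≡ 49² = 2401 ≡ 16, 49^4 ≡ 16² = 256 ≡ 44. Since 5 = 4 + 1, 49^5 ≡ 44·49: 44·49 = 2156 ≡ 36. So 49^5 ≡ 36 (mod 53).
Hence h⁻¹(49) = 36.

36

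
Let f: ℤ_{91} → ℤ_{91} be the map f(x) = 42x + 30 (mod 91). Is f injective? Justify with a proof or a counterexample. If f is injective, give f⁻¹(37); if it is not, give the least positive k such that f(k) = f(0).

13

We have gcd(42, 91) = 7 > 1. Taking s = 0 and t = 13: f(0) = 30 and f(13) = 42·13 + 30 = 576 ≡ 30 (mod 91).
So f(0) = f(13) while 0 ≠ 13, therefore f is not injective.
Since f is not injective, we find the least positive k with f(k) = f(0): this means 42k ≡ 0 (mod 91), i.e. 91 ∣ 42k. Since gcd(42, 91) = 7, dividing through by 7 this holds exactly when 13 ∣ 6k, and as gcd(6, 13) = 1, exactly when 13 ∣ k.
The smallest positive such k is 13.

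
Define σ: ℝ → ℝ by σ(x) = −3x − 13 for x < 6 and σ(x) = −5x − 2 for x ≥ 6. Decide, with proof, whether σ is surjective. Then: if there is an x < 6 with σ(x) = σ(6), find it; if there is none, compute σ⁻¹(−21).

Both pieces are strictly decreasing (slopes −3 and −5), so each is injective on its own interval.
The left piece maps (−∞, 6) onto (−31, ∞); the right piece maps [6, ∞) onto (−∞, −32].
The union (−31, ∞) ∪ (−∞, −32] omits the interval between −31 and −32; in particular −31 has no preimage. So σ is not surjective.
Because the two images are disjoint, no x < 6 has σ(x) = σ(6), so we compute σ⁻¹(−21): −21 lies in (−31, ∞), so solve −3x − 13 = −21: x = (−21 + 13)/(−3) = 8/3.

8/3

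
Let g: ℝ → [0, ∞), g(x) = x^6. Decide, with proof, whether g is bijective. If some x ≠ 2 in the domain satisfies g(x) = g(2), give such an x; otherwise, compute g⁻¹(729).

g(2) = 64 = (−2)^6 = g(−2) (since 6 is even), with 2 ≠ −2. So g is not injective, hence not bijective.
For the follow-up, such an x exists: taking x = −2 ∈ ℝ gives g(−2) = 64 = g(2) with −2 ≠ 2.

-2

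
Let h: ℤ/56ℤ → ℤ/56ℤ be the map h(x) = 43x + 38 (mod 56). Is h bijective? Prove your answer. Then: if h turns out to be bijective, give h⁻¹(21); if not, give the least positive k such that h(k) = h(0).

53

Recall: h is injective if h(x_1) = h(x_2) implies x_1 = x_2.
Suppose h(x_1) = h(x_2) in ℤ/56ℤ. Then 43x_1 + 38 ≡ 43x_2 + 38 (mod 56), so 43(x_1 − x_2) ≡ 0 (mod 56).
Since gcd(43, 56) = 1, 43 is invertible modulo 56, so x_1 − x_2 ≡ 0 (mod 56), i.e. x_1 = x_2.
We now compute 43⁻¹ mod 56 explicitly. Euclid's algorithm: 56 = 1·43 + 13, 43 = 3·13 + 4, 13 = 3·4 + 1; back-substituting gives 1 = 43·43 − 33·56, so 43⁻¹ ≡ 43 (mod 56).
Then y ↦ 43(y − 38) is a two-sided inverse to h, so every y ∈ ℤ/56ℤ has a preimage.
So h is bijective.
Since h is bijective, we find h⁻¹(21): we need 43x ≡ 21 − 38 ≡ 39 (mod 56). Using 43⁻¹ = 43: x ≡ 43·39 = 1677 = 29·56 + 53, so x = 53.
Check: h(53) = 43·53 + 38 = 2317 = 41·56 + 21 ≡ 21 (mod 56).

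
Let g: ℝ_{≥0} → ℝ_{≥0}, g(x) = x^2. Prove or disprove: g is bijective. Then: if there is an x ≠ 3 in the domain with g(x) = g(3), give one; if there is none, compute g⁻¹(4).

2

On ℝ_{≥0}, x ↦ x^2 is strictly increasing (injective) and for any y ∈ ℝ_{≥0} the 2nd root y^{1/2} lies in ℝ_{≥0} (surjective). So g is bijective.
Since x ↦ x^2 is strictly increasing on ℝ_{≥0}, it is injective there, so no x ≠ 3 in the domain has g(x) = g(3). We therefore compute g⁻¹(4) = 4^{1/2} = 2 (indeed 2^2 = 4).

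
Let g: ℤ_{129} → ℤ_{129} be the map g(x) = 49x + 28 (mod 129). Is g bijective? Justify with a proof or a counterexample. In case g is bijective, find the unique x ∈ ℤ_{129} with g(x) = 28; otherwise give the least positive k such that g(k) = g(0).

Suppose g(s) = g(t) in ℤ_{129}. Then 49s + 28 ≡ 49t + 28 (mod 129), so 49(s − t) ≡ 0 (mod 129).
Since gcd(49, 129) = 1, 49 is invertible modulo 129, therefore s − t ≡ 0 (mod 129), i.e. s = t.
We now compute 49⁻¹ mod 129 explicitly. Euclid's algorithm: 129 = 2·49 + 31, 49 = 1·31 + 18, 31 = 1·18 + 13, 18 = 1·13 + 5, 13 = 2·5 + 3, 5 = 1·3 + 2, 3 = 1·2 + 1; back-substituting gives 1 = 79·49 − 30·129, so 49⁻¹ ≡ 79 (mod 129).
For any y ∈ ℤ_{129}, x = 79(y − 28) mod 129 satisfies g(x) = 49·79(y − 28) + 28 ≡ y (since 49·79 ≡ 1 mod 129). So every y has a preimage.
Thus g is bijective.
Since g is bijective, we compute g⁻¹(28): solve 49x + 28 ≡ 28 (mod 129), i.e. 49x ≡ 0 (mod 129).
Multiplying by 49⁻¹ = 79 gives x ≡ 79·0 = 0 ≡ 0 (mod 129).
Check: g(0) = 49·0 + 28 = 28 ≡ 28 (mod 129).

0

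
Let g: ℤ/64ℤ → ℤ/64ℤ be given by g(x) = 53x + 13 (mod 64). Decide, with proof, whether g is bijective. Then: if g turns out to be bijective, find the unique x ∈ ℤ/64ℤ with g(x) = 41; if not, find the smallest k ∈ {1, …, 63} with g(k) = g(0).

If g(a) = g(b), then 53a ≡ 53b (mod 64). Because gcd(53, 64) = 1, we may cancel 53 to get a ≡ b (mod 64).
We now compute 53⁻¹ mod 64 explicitly. Euclid's algorithm: 64 = 1·53 + 11, 53 = 4·11 + 9, 11 = 1·9 + 2, 9 = 4·2 + 1; back-substituting gives 1 = 29·53 − 24·64, so 53⁻¹ ≡ 29 (mod 64).
For any y ∈ ℤ/64ℤ, x = 29(y − 13) mod 64 satisfies g(x) = 53·29(y − 13) + 13 ≡ y (since 53·29 ≡ 1 mod 64). So every y has a preimage.
So g is bijective.
Since g is bijective, we find g⁻¹(41): we need 53x ≡ 41 − 13 ≡ 28 (mod 64). Using 53⁻¹ = 29: x ≡ 29·28 = 812 = 12·64 + 44, so x = 44.
Check: g(44) = 53·44 + 13 = 2345 = 36·64 + 41 ≡ 41 (mod 64).

44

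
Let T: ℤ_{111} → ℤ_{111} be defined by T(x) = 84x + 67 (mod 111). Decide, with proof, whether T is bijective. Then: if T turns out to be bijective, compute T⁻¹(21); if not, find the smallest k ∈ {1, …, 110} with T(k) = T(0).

37

We have gcd(84, 111) = 3 > 1. Taking a = 0 and b = 37: T(0) = 67 and T(37) = 84·37 + 67 = 3175 ≡ 67 (mod 111).
So T(0) = T(37) while 0 ≠ 37, so T is not injective, hence not bijective.
Since T is not bijective, we find the least positive k with T(k) = T(0): this means 84k ≡ 0 (mod 111), i.e. 111 ∣ 84k. Since gcd(84, 111) = 3, dividing through by 3 this holds exactly when 37 ∣ 28k, and as gcd(28, 37) = 1, exactly when 37 ∣ k.
The smallest positive such k is 37.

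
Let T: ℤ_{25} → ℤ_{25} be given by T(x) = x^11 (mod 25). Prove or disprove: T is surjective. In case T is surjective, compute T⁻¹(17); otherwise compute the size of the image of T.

21

T(0) = 0^11 = 0.
T(5): Repeated squaring mod 25: 5^1 ≡ 5, 5^2 ≡ 5² = 25 ≡ 0, 5^4 ≡ 0² = 0, 5^8 ≡ 0² = 0. Since 11 = 8 + 2 + 1, 5^11 ≡ 0·0·5: 0·0 = 0, then 0·5 = 0. So 5^11 ≡ 0 (mod 25).
So T(0) = T(5) = 0 while 0 ≠ 5, hence T is not injective.
A non-injective map from the 25-element set ℤ_{25} to itself takes at most 24 distinct values, so it cannot be surjective. Thus T is not surjective.
Since T is not surjective, we determine |image(T)|. Computing x^11 mod 25 for each x (by repeated squaring, reducing mod 25 at every step), the values T(0), T(1), …, T(24) are: 0, 1, 23, 22, 4, 0, 6, 18, 17, 9, 0, 11, 13, 12, 14, 0, 16, 8, 7, 19, 0, 21, 3, 2, 24.
The distinct values are {0, 1, 2, 3, 4, 6, 7, 8, 9, 11, 12, 13, 14, 16, 17, 18, 19, 21, 22, 23, 24}; there are 21 of them.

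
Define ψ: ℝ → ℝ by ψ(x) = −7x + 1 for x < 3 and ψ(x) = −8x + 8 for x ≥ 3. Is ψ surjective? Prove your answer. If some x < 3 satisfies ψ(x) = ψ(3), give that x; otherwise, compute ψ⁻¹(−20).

17/7

Both pieces are strictly decreasing (slopes −7 and −8), so each is injective on its own interval.
The left piece maps (−∞, 3) onto (−20, ∞); the right piece maps [3, ∞) onto (−∞, −16].
The union (−20, ∞) ∪ (−∞, −16] covers ℝ, so ψ is surjective.
For the follow-up: the images overlap, so an x < 3 with ψ(x) = ψ(3) exists. ψ(3) = −16; solving −7x + 1 = −16 for x < 3 gives x = (−16 − 1)/(−7) = 17/7.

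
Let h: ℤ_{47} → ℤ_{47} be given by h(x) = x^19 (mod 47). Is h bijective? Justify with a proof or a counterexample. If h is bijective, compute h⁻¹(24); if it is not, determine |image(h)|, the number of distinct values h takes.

Since 47 is prime, the nonzero elements of ℤ_{47} form a cyclic group of order 46.
As gcd(19, 46) = 1, raising to the 19th power is a bijection on this group: if x_1^19 ≡ x_2^19 then (x_1x_2^{−1})^19 = 1, and the only element of order dividing gcd(19, 46) = 1 is 1, so x_1 = x_2.
With h(0) = 0 this makes h injective on all of ℤ_{47}, hence bijective (finite equal-size domain and codomain). In particular h is bijective.
Since h is bijective, we find the preimage of 24. The inverse of x ↦ x^19 on (ℤ_{47})^× is x ↦ x^17, because 19·17 = 323 = 7·46 + 1 ≡ 1 (mod 46) and x^{46} = 1 for x ≠ 0 (Fermat). So h⁻¹(24) = 24^17 mod 47.
Repeated squaring mod 47: 24^1 ≡ 24, 24^2 ≡ 24² = 576 ≡ 12, 24^4 ≡ 12² = 144 ≡ 3, 24^8 ≡ 3² = 9, 24^16 ≡ 9² = 81 ≡ 34. Since 17 = 16 + 1, 24^17 ≡ 34·24: 34·24 = 816 ≡ 17. So 24^17 ≡ 17 (mod 47).
Hence h⁻¹(24) = 17.

17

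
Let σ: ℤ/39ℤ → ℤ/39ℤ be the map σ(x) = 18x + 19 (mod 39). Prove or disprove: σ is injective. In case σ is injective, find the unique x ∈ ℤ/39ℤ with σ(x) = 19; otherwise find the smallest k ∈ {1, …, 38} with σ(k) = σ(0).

We have gcd(18, 39) = 3 > 1. Taking x_1 = 0 and x_2 = 13: σ(0) = 19 and σ(13) = 18·13 + 19 = 253 ≡ 19 (mod 39).
So σ(0) = σ(13) while 0 ≠ 13, therefore σ is not injective.
Since σ is not injective, we find the least positive k with σ(k) = σ(0): this means 18k ≡ 0 (mod 39), i.e. 39 ∣ 18k. Since gcd(18, 39) = 3, dividing through by 3 this holds exactly when 13 ∣ 6k, and as gcd(6, 13) = 1, exactly when 13 ∣ k.
The smallest positive such k is 13.

13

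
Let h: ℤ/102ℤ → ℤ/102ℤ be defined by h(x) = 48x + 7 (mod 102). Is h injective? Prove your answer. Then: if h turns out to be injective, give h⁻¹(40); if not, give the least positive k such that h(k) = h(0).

17

We have gcd(48, 102) = 6 > 1. Taking x_1 = 0 and x_2 = 17: h(0) = 7 and h(17) = 48·17 + 7 = 823 ≡ 7 (mod 102).
So h(0) = h(17) while 0 ≠ 17, therefore h is not injective.
Since h is not injective, we find the least positive k with h(k) = h(0): this means 48k ≡ 0 (mod 102), i.e. 102 ∣ 48k. Since gcd(48, 102) = 6, dividing through by 6 this holds exactly when 17 ∣ 8k, and as gcd(8, 17) = 1, exactly when 17 ∣ k.
The smallest positive such k is 17.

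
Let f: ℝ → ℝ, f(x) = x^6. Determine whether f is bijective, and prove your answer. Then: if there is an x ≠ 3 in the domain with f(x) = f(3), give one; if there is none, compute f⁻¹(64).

f(3) = 729 = (−3)^6 = f(−3) (since 6 is even), with 3 ≠ −3. So f is not injective, hence not bijective.
For the follow-up, such an x exists: taking x = −3 ∈ ℝ gives f(−3) = 729 = f(3) with −3 ≠ 3.

-3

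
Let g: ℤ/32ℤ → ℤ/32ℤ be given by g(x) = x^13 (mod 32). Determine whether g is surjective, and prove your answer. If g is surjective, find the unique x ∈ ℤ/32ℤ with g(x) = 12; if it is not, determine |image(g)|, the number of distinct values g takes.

17

g(0) = 0^13 = 0.
g(2): Repeated squaring mod 32: 2^1 ≡ 2, 2^2 ≡ 2² = 4, 2^4 ≡ 4² = 16, 2^8 ≡ 16² = 256 ≡ 0. Since 13 = 8 + 4 + 1, 2^13 ≡ 0·16·2: 0·16 = 0, then 0·2 = 0. So 2^13 ≡ 0 (mod 32).
So g(0) = g(2) = 0 while 0 ≠ 2, so g is not injective.
A non-injective map from the 32-element set ℤ/32ℤ to itself takes at most 31 distinct values, so it cannot be surjective. So g is not surjective.
Since g is not surjective, we determine |image(g)|. Computing x^13 mod 32 for each x (by repeated squaring, reducing mod 32 at every step), the values g(0), g(1), …, g(31) are: 0, 1, 0, 19, 0, 21, 0, 7, 0, 9, 0, 27, 0, 29, 0, 15, 0, 17, 0, 3, 0, 5, 0, 23, 0, 25, 0, 11, 0, 13, 0, 31.
The distinct values are {0, 1, 3, 5, 7, 9, 11, 13, 15, 17, 19, 21, 23, 25, 27, 29, 31}; there are 17 of them.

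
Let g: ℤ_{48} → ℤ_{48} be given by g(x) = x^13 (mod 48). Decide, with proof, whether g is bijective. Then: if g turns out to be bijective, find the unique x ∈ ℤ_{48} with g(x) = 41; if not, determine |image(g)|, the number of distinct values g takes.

27

g(0) = 0^13 = 0.
g(6): Repeated squaring mod 48: 6^1 ≡ 6, 6^2 ≡ 6² = 36, 6^4 ≡ 36² = 1296 ≡ 0, 6^8 ≡ 0² = 0. Since 13 = 8 + 4 + 1, 6^13 ≡ 0·0·6: 0·0 = 0, then 0·6 = 0. So 6^13 ≡ 0 (mod 48).
So g(0) = g(6) = 0 while 0 ≠ 6, therefore g is not injective, hence not bijective.
Since g is not bijective, we determine |image(g)|. Computing x^13 mod 48 for each x (by repeated squaring, reducing mod 48 at every step), the values g(0), g(1), …, g(47) are: 0, 1, 32, 3, 16, 5, 0, 7, 32, 9, 16, 11, 0, 13, 32, 15, 16, 17, 0, 19, 32, 21, 16, 23, 0, 25, 32, 27, 16, 29, 0, 31, 32, 33, 16, 35, 0, 37, 32, 39, 16, 41, 0, 43, 32, 45, 16, 47.
The distinct values are {0, 1, 3, 5, 7, 9, 11, 13, 15, 16, 17, 19, 21, 23, 25, 27, 29, 31, 32, 33, 35, 37, 39, 41, 43, 45, 47}; there are 27 of them.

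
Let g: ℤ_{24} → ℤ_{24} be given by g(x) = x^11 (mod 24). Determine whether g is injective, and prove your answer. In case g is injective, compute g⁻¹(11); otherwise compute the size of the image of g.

15

g(0) = 0^11 = 0.
g(6): Repeated squaring mod 24: 6^1 ≡ 6, 6^2 ≡ 6² = 36 ≡ 12, 6^4 ≡ 12² = 144 ≡ 0, 6^8 ≡ 0² = 0. Since 11 = 8 + 2 + 1, 6^11 ≡ 0·12·6: 0·12 = 0, then 0·6 = 0. So 6^11 ≡ 0 (mod 24).
So g(0) = g(6) = 0 while 0 ≠ 6, thus g is not injective.
Since g is not injective, we determine |image(g)|. Computing x^11 mod 24 for each x (by repeated squaring, reducing mod 24 at every step), the values g(0), g(1), …, g(23) are: 0, 1, 8, 3, 16, 5, 0, 7, 8, 9, 16, 11, 0, 13, 8, 15, 16, 17, 0, 19, 8, 21, 16, 23.
The distinct values are {0, 1, 3, 5, 7, 8, 9, 11, 13, 15, 16, 17, 19, 21, 23}; there are 15 of them.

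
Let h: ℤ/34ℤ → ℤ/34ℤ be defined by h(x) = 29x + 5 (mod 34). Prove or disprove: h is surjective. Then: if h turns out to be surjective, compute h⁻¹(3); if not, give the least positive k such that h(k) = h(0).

14

Since gcd(29, 34) = 1, 29 is invertible modulo 34. Euclid's algorithm: 34 = 1·29 + 5, 29 = 5·5 + 4, 5 = 1·4 + 1; back-substituting gives 1 = 27·29 − 23·34, so 29⁻¹ ≡ 27 (mod 34).
For any y ∈ ℤ/34ℤ, x = 27(y − 5) mod 34 satisfies h(x) = 29·27(y − 5) + 5 ≡ y (since 29·27 ≡ 1 mod 34). So every y has a preimage.
Therefore h is surjective.
Since h is surjective, we compute h⁻¹(3): solve 29x + 5 ≡ 3 (mod 34), i.e. 29x ≡ 32 (mod 34).
Multiplying by 29⁻¹ = 27 gives x ≡ 27·32 = 864 = 25·34 + 14 ≡ 14 (mod 34).
Check: h(14) = 29·14 + 5 = 411 = 12·34 + 3 ≡ 3 (mod 34).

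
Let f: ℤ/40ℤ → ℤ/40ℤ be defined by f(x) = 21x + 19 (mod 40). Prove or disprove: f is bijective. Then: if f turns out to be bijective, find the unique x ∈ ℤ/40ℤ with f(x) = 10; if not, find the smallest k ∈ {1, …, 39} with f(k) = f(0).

11

Recall: f is injective when f(s) = f(t) forces s = t.
Suppose f(s) = f(t) in ℤ/40ℤ. Then 21s + 19 ≡ 21t + 19 (mod 40), hence 21(s − t) ≡ 0 (mod 40).
Since gcd(21, 40) = 1, 21 is invertible modulo 40, so s − t ≡ 0 (mod 40), i.e. s = t.
We now compute 21⁻¹ mod 40 explicitly. Euclid's algorithm: 40 = 1·21 + 19, 21 = 1·19 + 2, 19 = 9·2 + 1; back-substituting gives 1 = 21·21 − 11·40, so 21⁻¹ ≡ 21 (mod 40).
For any y ∈ ℤ/40ℤ, x = 21(y − 19) mod 40 satisfies f(x) = 21·21(y − 19) + 19 ≡ y (since 21·21 ≡ 1 mod 40). So every y has a preimage.
Hence f is bijective.
Since f is bijective, we compute f⁻¹(10): solve 21x + 19 ≡ 10 (mod 40), i.e. 21x ≡ 31 (mod 40).
Multiplying by 21⁻¹ = 21 gives x ≡ 21·31 = 651 = 16·40 + 11 ≡ 11 (mod 40).
Check: f(11) = 21·11 + 19 = 250 = 6·40 + 10 ≡ 10 (mod 40).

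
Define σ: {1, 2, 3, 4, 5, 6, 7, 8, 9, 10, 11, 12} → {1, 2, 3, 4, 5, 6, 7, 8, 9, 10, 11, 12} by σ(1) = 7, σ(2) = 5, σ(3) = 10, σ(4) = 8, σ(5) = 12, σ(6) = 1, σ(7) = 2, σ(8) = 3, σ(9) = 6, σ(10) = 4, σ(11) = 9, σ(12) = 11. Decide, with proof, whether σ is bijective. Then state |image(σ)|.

12

The values 7, 5, 10, 8, 12, 1, 2, 3, 6, 4, 9, 11 are a permutation of {1, 2, 3, 4, 5, 6, 7, 8, 9, 10, 11, 12}: each element appears exactly once.
So σ is injective and surjective, hence bijective.
The image of σ is {1, 2, 3, 4, 5, 6, 7, 8, 9, 10, 11, 12}, which has 12 elements.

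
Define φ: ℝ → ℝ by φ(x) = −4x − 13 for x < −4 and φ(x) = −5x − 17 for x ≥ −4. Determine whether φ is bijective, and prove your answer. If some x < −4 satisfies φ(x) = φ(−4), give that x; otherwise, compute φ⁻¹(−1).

-16/5

Both pieces are strictly decreasing (slopes −4 and −5), so each is injective on its own interval.
The left piece maps (−∞, −4) onto (3, ∞); the right piece maps [−4, ∞) onto (−∞, 3].
Since 3 = 3, the images partition ℝ: φ is injective and surjective, hence bijective.
Because the two images are disjoint, no x < −4 has φ(x) = φ(−4), so we compute φ⁻¹(−1): −1 lies in (−∞, 3], so solve −5x − 17 = −1: x = (−1 + 17)/(−5) = −16/5.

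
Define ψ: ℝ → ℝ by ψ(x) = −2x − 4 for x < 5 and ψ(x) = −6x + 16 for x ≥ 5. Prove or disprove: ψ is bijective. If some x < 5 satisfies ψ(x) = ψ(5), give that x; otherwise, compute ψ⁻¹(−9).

5/2

Both pieces are strictly decreasing (slopes −2 and −6), so each is injective on its own interval.
The left piece maps (−∞, 5) onto (−14, ∞); the right piece maps [5, ∞) onto (−∞, −14].
Since −14 = −14, the images partition ℝ: ψ is injective and surjective, hence bijective.
Because the two images are disjoint, no x < 5 has ψ(x) = ψ(5), so we compute ψ⁻¹(−9): −9 lies in (−14, ∞), so solve −2x − 4 = −9: x = (−9 + 4)/(−2) = 5/2.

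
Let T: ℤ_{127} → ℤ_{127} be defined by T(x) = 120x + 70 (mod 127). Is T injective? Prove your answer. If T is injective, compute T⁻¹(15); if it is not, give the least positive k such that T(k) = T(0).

Suppose T(u) = T(v) in ℤ_{127}. Then 120u + 70 ≡ 120v + 70 (mod 127), thus 120(u − v) ≡ 0 (mod 127).
Since gcd(120, 127) = 1, 120 is invertible modulo 127, thus u − v ≡ 0 (mod 127), i.e. u = v.
Hence T is injective.
We now compute 120⁻¹ mod 127 explicitly. Euclid's algorithm: 127 = 1·120 + 7, 120 = 17·7 + 1; back-substituting gives 1 = 18·120 − 17·127, so 120⁻¹ ≡ 18 (mod 127).
Since T is injective, we find T⁻¹(15): we need 120x ≡ 15 − 70 ≡ 72 (mod 127). Using 120⁻¹ = 18: x ≡ 18·72 = 1296 = 10·127 + 26, so x = 26.
Check: T(26) = 120·26 + 70 = 3190 = 25·127 + 15 ≡ 15 (mod 127).

26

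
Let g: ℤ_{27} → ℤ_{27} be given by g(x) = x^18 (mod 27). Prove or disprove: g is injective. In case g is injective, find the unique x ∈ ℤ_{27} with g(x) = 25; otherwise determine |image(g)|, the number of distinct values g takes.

2

g(1) = 1^18 = 1.
g(2): Repeated squaring mod 27: 2^1 ≡ 2, 2^2 ≡ 2² = 4, 2^4 ≡ 4² = 16, 2^8 ≡ 16² = 256 ≡ 13, 2^16 ≡ 13² = 169 ≡ 7. Since 18 = 16 + 2, 2^18 ≡ 7·4: 7·4 = 28 ≡ 1. So 2^18 ≡ 1 (mod 27).
So g(1) = g(2) = 1 while 1 ≠ 2, so g is not injective.
Since g is not injective, we determine |image(g)|. Computing x^18 mod 27 for each x (by repeated squaring, reducing mod 27 at every step), the values g(0), g(1), …, g(26) are: 0, 1, 1, 0, 1, 1, 0, 1, 1, 0, 1, 1, 0, 1, 1, 0, 1, 1, 0, 1, 1, 0, 1, 1, 0, 1, 1.
The distinct values are {0, 1}; there are 2 of them.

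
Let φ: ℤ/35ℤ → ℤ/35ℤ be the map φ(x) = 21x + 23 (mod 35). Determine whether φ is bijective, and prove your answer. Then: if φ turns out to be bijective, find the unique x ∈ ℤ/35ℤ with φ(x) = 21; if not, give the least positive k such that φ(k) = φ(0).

5

We have gcd(21, 35) = 7 > 1. Taking u = 0 and v = 5: φ(0) = 23 and φ(5) = 21·5 + 23 = 128 ≡ 23 (mod 35).
So φ(0) = φ(5) while 0 ≠ 5, so φ is not injective, hence not bijective.
Since φ is not bijective, we find the least positive k with φ(k) = φ(0): this means 21k ≡ 0 (mod 35), i.e. 35 ∣ 21k. Since gcd(21, 35) = 7, dividing through by 7 this holds exactly when 5 ∣ 3k, and as gcd(3, 5) = 1, exactly when 5 ∣ k.
The smallest positive such k is 5.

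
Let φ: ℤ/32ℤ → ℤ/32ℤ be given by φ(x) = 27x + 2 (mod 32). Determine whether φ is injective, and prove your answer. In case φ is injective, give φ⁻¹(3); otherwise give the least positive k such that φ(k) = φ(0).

19

Recall that φ is injective if φ(s) = φ(t) implies s = t.
Suppose φ(s) = φ(t) in ℤ/32ℤ. Then 27s + 2 ≡ 27t + 2 (mod 32), hence 27(s − t) ≡ 0 (mod 32).
Since gcd(27, 32) = 1, 27 is invertible modulo 32, hence s − t ≡ 0 (mod 32), i.e. s = t.
Therefore φ is injective.
We now compute 27⁻¹ mod 32 explicitly. Euclid's algorithm: 32 = 1·27 + 5, 27 = 5·5 + 2, 5 = 2·2 + 1; back-substituting gives 1 = 19·27 − 16·32, so 27⁻¹ ≡ 19 (mod 32).
Since φ is injective, we find φ⁻¹(3): we need 27x ≡ 3 − 2 ≡ 1 (mod 32). Using 27⁻¹ = 19: x ≡ 19·1 = 19, so x = 19.
Check: φ(19) = 27·19 + 2 = 515 = 16·32 + 3 ≡ 3 (mod 32).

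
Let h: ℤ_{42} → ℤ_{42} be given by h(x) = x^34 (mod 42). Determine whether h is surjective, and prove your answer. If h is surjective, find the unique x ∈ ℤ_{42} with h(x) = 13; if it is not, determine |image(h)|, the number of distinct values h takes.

h(4): Repeated squaring mod 42: 4^1 ≡ 4, 4^2 ≡ 4² = 16, 4^4 ≡ 16² = 256 ≡ 4, 4^8 ≡ 4² = 16, 4^16 ≡ 16² = 256 ≡ 4, 4^32 ≡ 4² = 16. Since 34 = 32 + 2, 4^34 ≡ 16·16: 16·16 = 256 ≡ 4. So 4^34 ≡ 4 (mod 42).
h(10): Repeated squaring mod 42: 10^1 ≡ 10, 10^2 ≡ 10² = 100 ≡ 16, 10^4 ≡ 16² = 256 ≡ 4, 10^8 ≡ 4² = 16, 10^16 ≡ 16² = 256 ≡ 4, 10^32 ≡ 4² = 16. Since 34 = 32 + 2, 10^34 ≡ 16·16: 16·16 = 256 ≡ 4. So 10^34 ≡ 4 (mod 42).
So h(4) = h(10) = 4 while 4 ≠ 10, therefore h is not injective.
A non-injective map from the 42-element set ℤ_{42} to itself takes at most 41 distinct values, so it cannot be surjective. Therefore h is not surjective.
Since h is not surjective, we determine |image(h)|. Computing x^34 mod 42 for each x (by repeated squaring, reducing mod 42 at every step), the values h(0), h(1), …, h(41) are: 0, 1, 16, 39, 4, 37, 36, 7, 22, 9, 4, 25, 30, 1, 28, 15, 16, 25, 18, 37, 22, 21, 22, 37, 18, 25, 16, 15, 28, 1, 30, 25, 4, 9, 22, 7, 36, 37, 4, 39, 16, 1.
The distinct values are {0, 1, 4, 7, 9, 15, 16, 18, 21, 22, 25, 28, 30, 36, 37, 39}; there are 16 of them.

16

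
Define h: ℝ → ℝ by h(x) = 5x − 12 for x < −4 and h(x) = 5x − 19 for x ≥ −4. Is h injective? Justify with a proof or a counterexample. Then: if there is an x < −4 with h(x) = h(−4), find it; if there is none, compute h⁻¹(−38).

Both pieces are strictly increasing (slopes 5 and 5), so each is injective on its own interval.
The left piece maps (−∞, −4) onto (−∞, −32); the right piece maps [−4, ∞) onto [−39, ∞).
These images overlap. In particular h(−4) = −39 (right piece), and solving 5x − 12 = −39 on the left piece gives x = −27/5 < −4.
So h(−27/5) = h(−4) with −27/5 ≠ −4, and h is not injective. This x = −27/5 is the requested value below −4.

-27/5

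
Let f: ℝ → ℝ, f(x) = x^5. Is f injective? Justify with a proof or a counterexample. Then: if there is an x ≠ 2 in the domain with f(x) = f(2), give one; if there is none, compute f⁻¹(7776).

On ℝ, x ↦ x^5 is strictly increasing (since 5 is odd), so f(u) = f(v) forces u = v. Hence f is injective.
Since x ↦ x^5 is strictly increasing on ℝ, it is injective there, so no x ≠ 2 in the domain has f(x) = f(2). We therefore compute f⁻¹(7776) = 7776^{1/5} = 6 (indeed 6^5 = 7776).

6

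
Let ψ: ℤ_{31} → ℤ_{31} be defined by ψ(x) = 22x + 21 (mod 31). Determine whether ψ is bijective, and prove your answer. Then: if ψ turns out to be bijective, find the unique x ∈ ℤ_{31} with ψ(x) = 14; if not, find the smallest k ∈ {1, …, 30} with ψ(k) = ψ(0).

Recall that ψ is injective if ψ(s) = ψ(t) implies s = t.
Suppose ψ(s) = ψ(t) in ℤ_{31}. Then 22s + 21 ≡ 22t + 21 (mod 31), hence 22(s − t) ≡ 0 (mod 31).
Since gcd(22, 31) = 1, 22 is invertible modulo 31, hence s − t ≡ 0 (mod 31), i.e. s = t.
We now compute 22⁻¹ mod 31 explicitly. Euclid's algorithm: 31 = 1·22 + 9, 22 = 2·9 + 4, 9 = 2·4 + 1; back-substituting gives 1 = 24·22 − 17·31, so 22⁻¹ ≡ 24 (mod 31).
For any y ∈ ℤ_{31}, x = 24(y − 21) mod 31 satisfies ψ(x) = 22·24(y − 21) + 21 ≡ y (since 22·24 ≡ 1 mod 31). So every y has a preimage.
Thus ψ is bijective.
Since ψ is bijective, we compute ψ⁻¹(14): solve 22x + 21 ≡ 14 (mod 31), i.e. 22x ≡ 24 (mod 31).
Multiplying by 22⁻¹ = 24 gives x ≡ 24·24 = 576 = 18·31 + 18 ≡ 18 (mod 31).
Check: ψ(18) = 22·18 + 21 = 417 = 13·31 + 14 ≡ 14 (mod 31).

18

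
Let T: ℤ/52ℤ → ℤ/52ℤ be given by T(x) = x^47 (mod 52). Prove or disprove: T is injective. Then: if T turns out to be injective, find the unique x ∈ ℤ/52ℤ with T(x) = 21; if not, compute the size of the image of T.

39

T(0) = 0^47 = 0.
T(26): Repeated squaring mod 52: 26^1 ≡ 26, 26^2 ≡ 26² = 676 ≡ 0, 26^4 ≡ 0² = 0, 26^8 ≡ 0² = 0, 26^16 ≡ 0² = 0, 26^32 ≡ 0² = 0. Since 47 = 32 + 8 + 4 + 2 + 1, 26^47 ≡ 0·0·0·0·26: 0·0 = 0, then 0·0 = 0, then 0·0 = 0, then 0·26 = 0. So 26^47 ≡ 0 (mod 52).
So T(0) = T(26) = 0 while 0 ≠ 26, so T is not injective.
Since T is not injective, we determine |image(T)|. Computing x^47 mod 52 for each x (by repeated squaring, reducing mod 52 at every step), the values T(0), T(1), …, T(51) are: 0, 1, 20, 35, 36, 21, 24, 15, 44, 29, 4, 19, 12, 13, 40, 7, 48, 49, 8, 11, 28, 5, 16, 43, 32, 25, 0, 27, 20, 9, 36, 47, 24, 41, 44, 3, 4, 45, 12, 39, 40, 33, 48, 23, 8, 37, 28, 31, 16, 17, 32, 51.
The distinct values are {0, 1, 3, 4, 5, 7, 8, 9, 11, 12, 13, 15, 16, 17, 19, 20, 21, 23, 24, 25, 27, 28, 29, 31, 32, 33, 35, 36, 37, 39, 40, 41, 43, 44, 45, 47, 48, 49, 51}; there are 39 of them.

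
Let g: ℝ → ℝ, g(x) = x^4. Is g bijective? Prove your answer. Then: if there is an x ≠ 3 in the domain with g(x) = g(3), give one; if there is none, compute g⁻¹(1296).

-3

g(3) = 81 = (−3)^4 = g(−3) (since 4 is even), with 3 ≠ −3. So g is not injective, hence not bijective.
For the follow-up, such an x exists: taking x = −3 ∈ ℝ gives g(−3) = 81 = g(3) with −3 ≠ 3.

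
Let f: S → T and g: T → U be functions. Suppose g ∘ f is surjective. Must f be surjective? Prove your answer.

not surjective

No. Take S = {1, 2, 3}, T = {1, 2, 3, 4, 5, 6}, U = {1}, f(a) = 1 for every a ∈ S, and g(b) = 1 for every b ∈ T.
Then g ∘ f is surjective onto {1}, but 6 ∈ T has no preimage under f, so f is not surjective.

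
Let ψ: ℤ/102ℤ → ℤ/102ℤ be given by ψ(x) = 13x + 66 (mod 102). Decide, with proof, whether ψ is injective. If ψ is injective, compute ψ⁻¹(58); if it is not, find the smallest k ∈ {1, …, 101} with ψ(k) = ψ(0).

Recall that injectivity means: for all u, v in the domain, ψ(u) = ψ(v) implies u = v.
If ψ(u) = ψ(v), then 13u ≡ 13v (mod 102). Because gcd(13, 102) = 1, we may cancel 13 to get u ≡ v (mod 102).
Thus ψ is injective.
We now compute 13⁻¹ mod 102 explicitly. Euclid's algorithm: 102 = 7·13 + 11, 13 = 1·11 + 2, 11 = 5·2 + 1; back-substituting gives 1 = 55·13 − 7·102, so 13⁻¹ ≡ 55 (mod 102).
Since ψ is injective, we find ψ⁻¹(58): we need 13x ≡ 58 − 66 ≡ 94 (mod 102). Using 13⁻¹ = 55: x ≡ 55·94 = 5170 = 50·102 + 70, so x = 70.
Check: ψ(70) = 13·70 + 66 = 976 = 9·102 + 58 ≡ 58 (mod 102).

70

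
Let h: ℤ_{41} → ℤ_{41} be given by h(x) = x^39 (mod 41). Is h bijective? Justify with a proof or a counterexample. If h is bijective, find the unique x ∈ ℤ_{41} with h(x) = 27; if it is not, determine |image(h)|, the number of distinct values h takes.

38

Since 41 is prime, the nonzero elements of ℤ_{41} form a cyclic group of order 40.
As gcd(39, 40) = 1, raising to the 39th power is a bijection on this group: if u^39 ≡ v^39 then (uv^{−1})^39 = 1, and the only element of order dividing gcd(39, 40) = 1 is 1, so u = v.
With h(0) = 0 this makes h injective on all of ℤ_{41}, hence bijective (finite equal-size domain and codomain). In particular h is bijective.
Since h is bijective, we find the preimage of 27. The inverse of x ↦ x^39 on (ℤ_{41})^× is x ↦ x^39, because 39·39 = 1521 = 38·40 + 1 ≡ 1 (mod 40) and x^{40} = 1 for x ≠ 0 (Fermat). So h⁻¹(27) = 27^39 mod 41.
Repeated squaring mod 41: 27^1 ≡ 27, 27^2 ≡ 27² = 729 ≡ 32, 27^4 ≡ 32² = 1024 ≡ 40, 27^8 ≡ 40² = 1600 ≡ 1, 27^16 ≡ 1² = 1, 27^32 ≡ 1² = 1. Since 39 = 32 + 4 + 2 + 1, 27^39 ≡ 1·40·32·27: 1·40 = 40, then 40·32 = 1280 ≡ 9, then 9·27 = 243 ≡ 38. So 27^39 ≡ 38 (mod 41).
Hence h⁻¹(27) = 38.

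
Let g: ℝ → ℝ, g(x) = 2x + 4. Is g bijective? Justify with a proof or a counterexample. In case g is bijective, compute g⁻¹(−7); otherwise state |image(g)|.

-11/2

Suppose g(u) = g(v). Then 2u + 4 = 2v + 4, so 2u = 2v, so u = v.
For any y ∈ ℝ, x = (y − 4)/2 satisfies g(x) = y.
Hence g is bijective.
Since g is bijective, we compute g⁻¹(−7) = (−7 − 4)/2 = −11/2.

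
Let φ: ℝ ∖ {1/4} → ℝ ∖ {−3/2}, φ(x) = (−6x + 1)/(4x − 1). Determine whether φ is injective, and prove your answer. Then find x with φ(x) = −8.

7/26

Suppose φ(a) = φ(b). Cross-multiplying: (−6a + 1)(4b − 1) = (−6b + 1)(4a − 1).
Expanding both sides and cancelling the symmetric terms leaves 2·(a − b) = 0. Since 2 ≠ 0, a = b. Therefore φ is injective.
Solving φ(x) = −8: cross-multiplying gives −6x + 1 = −8(4x − 1), which rearranges to 26x = 7, so x = 7/26.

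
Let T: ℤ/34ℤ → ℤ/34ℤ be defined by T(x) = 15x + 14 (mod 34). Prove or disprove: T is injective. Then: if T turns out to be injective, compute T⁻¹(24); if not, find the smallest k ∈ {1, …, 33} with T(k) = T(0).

By definition, injectivity means: for all x_1, x_2 in the domain, T(x_1) = T(x_2) implies x_1 = x_2.
Suppose T(x_1) = T(x_2) in ℤ/34ℤ. Then 15x_1 + 14 ≡ 15x_2 + 14 (mod 34), hence 15(x_1 − x_2) ≡ 0 (mod 34).
Since gcd(15, 34) = 1, 15 is invertible modulo 34, therefore x_1 − x_2 ≡ 0 (mod 34), i.e. x_1 = x_2.
Therefore T is injective.
We now compute 15⁻¹ mod 34 explicitly. Euclid's algorithm: 34 = 2·15 + 4, 15 = 3·4 + 3, 4 = 1·3 + 1; back-substituting gives 1 = 25·15 − 11·34, so 15⁻¹ ≡ 25 (mod 34).
Since T is injective, we compute T⁻¹(24): solve 15x + 14 ≡ 24 (mod 34), i.e. 15x ≡ 10 (mod 34).
Multiplying by 15⁻¹ = 25 gives x ≡ 25·10 = 250 = 7·34 + 12 ≡ 12 (mod 34).
Check: T(12) = 15·12 + 14 = 194 = 5·34 + 24 ≡ 24 (mod 34).

12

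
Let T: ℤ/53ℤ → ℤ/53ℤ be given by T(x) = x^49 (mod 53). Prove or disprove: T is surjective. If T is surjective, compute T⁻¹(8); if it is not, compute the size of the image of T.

Since 53 is prime, the nonzero elements of ℤ/53ℤ form a cyclic group of order 52.
As gcd(49, 52) = 1, raising to the 49th power is a bijection on this group: if x_1^49 ≡ x_2^49 then (x_1x_2^{−1})^49 = 1, and the only element of order dividing gcd(49, 52) = 1 is 1, so x_1 = x_2.
With T(0) = 0 this makes T injective on all of ℤ/53ℤ, hence bijective (finite equal-size domain and codomain). In particular T is surjective.
Since T is surjective, we find the preimage of 8. The inverse of x ↦ x^49 on (ℤ/53ℤ)^× is x ↦ x^17, because 49·17 = 833 = 16·52 + 1 ≡ 1 (mod 52) and x^{52} = 1 for x ≠ 0 (Fermat). So T⁻¹(8) = 8^17 mod 53.
Repeated squaring mod 53: 8^1 ≡ 8, 8^2 ≡ 8² = 64 ≡ 11, 8^4 ≡ 11² = 121 ≡ 15, 8^8 ≡ 15² = 225 ≡ 13, 8^16 ≡ 13² = 169 ≡ 10. Since 17 = 16 + 1, 8^17 ≡ 10·8: 10·8 = 80 ≡ 27. So 8^17 ≡ 27 (mod 53).
Hence T⁻¹(8) = 27.

27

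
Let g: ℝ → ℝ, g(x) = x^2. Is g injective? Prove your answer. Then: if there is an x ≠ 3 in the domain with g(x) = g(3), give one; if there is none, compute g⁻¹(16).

g(3) = 9 = (−3)^2 = g(−3) (since 2 is even), with 3 ≠ −3. So g is not injective.
For the follow-up, such an x exists: taking x = −3 ∈ ℝ gives g(−3) = 9 = g(3) with −3 ≠ 3.

-3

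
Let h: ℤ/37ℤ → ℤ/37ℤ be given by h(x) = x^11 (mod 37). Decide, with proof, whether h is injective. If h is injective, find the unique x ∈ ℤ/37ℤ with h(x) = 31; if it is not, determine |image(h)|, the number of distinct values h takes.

6

Since 37 is prime, the nonzero elements of ℤ/37ℤ form a cyclic group of order 36.
As gcd(11, 36) = 1, raising to the 11th power is a bijection on this group: if s^11 ≡ t^11 then (st^{−1})^11 = 1, and the only element of order dividing gcd(11, 36) = 1 is 1, so s = t.
With h(0) = 0 this makes h injective on all of ℤ/37ℤ, hence bijective (finite equal-size domain and codomain). In particular h is injective.
Since h is injective, we find the preimage of 31. The inverse of x ↦ x^11 on (ℤ/37ℤ)^× is x ↦ x^23, because 11·23 = 253 = 7·36 + 1 ≡ 1 (mod 36) and x^{36} = 1 for x ≠ 0 (Fermat). So h⁻¹(31) = 31^23 mod 37.
Repeated squaring mod 37: 31^1 ≡ 31, 31^2 ≡ 31² = 961 ≡ 36, 31^4 ≡ 36² = 1296 ≡ 1, 31^8 ≡ 1² = 1, 31^16 ≡ 1² = 1. Since 23 = 16 + 4 + 2 + 1, 31^23 ≡ 1·1·36·31: 1·1 = 1, then 1·36 = 36, then 36·31 = 1116 ≡ 6. So 31^23 ≡ 6 (mod 37).
Hence h⁻¹(31) = 6.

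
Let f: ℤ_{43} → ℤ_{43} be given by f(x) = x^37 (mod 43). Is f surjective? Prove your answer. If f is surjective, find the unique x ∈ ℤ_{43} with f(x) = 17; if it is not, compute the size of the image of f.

Since 43 is prime, the nonzero elements of ℤ_{43} form a cyclic group of order 42.
As gcd(37, 42) = 1, raising to the 37th power is a bijection on this group: if x_1^37 ≡ x_2^37 then (x_1x_2^{−1})^37 = 1, and the only element of order dividing gcd(37, 42) = 1 is 1, so x_1 = x_2.
With f(0) = 0 this makes f injective on all of ℤ_{43}, hence bijective (finite equal-size domain and codomain). In particular f is surjective.
Since f is surjective, we find the preimage of 17. The inverse of x ↦ x^37 on (ℤ_{43})^× is x ↦ x^25, because 37·25 = 925 = 22·42 + 1 ≡ 1 (mod 42) and x^{42} = 1 for x ≠ 0 (Fermat). So f⁻¹(17) = 17^25 mod 43.
Repeated squaring mod 43: 17^1 ≡ 17, 17^2 ≡ 17² = 289 ≡ 31, 17^4 ≡ 31² = 961 ≡ 15, 17^8 ≡ 15² = 225 ≡ 10, 17^16 ≡ 10² = 100 ≡ 14. Since 25 = 16 + 8 + 1, 17^25 ≡ 14·10·17: 14·10 = 140 ≡ 11, then 11·17 = 187 ≡ 15. So 17^25 ≡ 15 (mod 43).
Hence f⁻¹(17) = 15.

15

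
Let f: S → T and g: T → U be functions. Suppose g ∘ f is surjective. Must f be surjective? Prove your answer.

No. Take S = {0}, T = {0, 1, 2}, U = {0}, f(a) = 0 for every a ∈ S, and g(b) = 0 for every b ∈ T.
Then g ∘ f is surjective onto {0}, but 2 ∈ T has no preimage under f, so f is not surjective.

not surjective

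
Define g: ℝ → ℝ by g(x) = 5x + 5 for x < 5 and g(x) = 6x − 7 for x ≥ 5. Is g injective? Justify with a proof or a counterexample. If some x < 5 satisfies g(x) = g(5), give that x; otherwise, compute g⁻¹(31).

18/5

Both pieces are strictly increasing (slopes 5 and 6), so each is injective on its own interval.
The left piece maps (−∞, 5) onto (−∞, 30); the right piece maps [5, ∞) onto [23, ∞).
These images overlap. In particular g(5) = 23 (right piece), and solving 5x + 5 = 23 on the left piece gives x = 18/5 < 5.
So g(18/5) = g(5) with 18/5 ≠ 5, and g is not injective. This x = 18/5 is the requested value below 5.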